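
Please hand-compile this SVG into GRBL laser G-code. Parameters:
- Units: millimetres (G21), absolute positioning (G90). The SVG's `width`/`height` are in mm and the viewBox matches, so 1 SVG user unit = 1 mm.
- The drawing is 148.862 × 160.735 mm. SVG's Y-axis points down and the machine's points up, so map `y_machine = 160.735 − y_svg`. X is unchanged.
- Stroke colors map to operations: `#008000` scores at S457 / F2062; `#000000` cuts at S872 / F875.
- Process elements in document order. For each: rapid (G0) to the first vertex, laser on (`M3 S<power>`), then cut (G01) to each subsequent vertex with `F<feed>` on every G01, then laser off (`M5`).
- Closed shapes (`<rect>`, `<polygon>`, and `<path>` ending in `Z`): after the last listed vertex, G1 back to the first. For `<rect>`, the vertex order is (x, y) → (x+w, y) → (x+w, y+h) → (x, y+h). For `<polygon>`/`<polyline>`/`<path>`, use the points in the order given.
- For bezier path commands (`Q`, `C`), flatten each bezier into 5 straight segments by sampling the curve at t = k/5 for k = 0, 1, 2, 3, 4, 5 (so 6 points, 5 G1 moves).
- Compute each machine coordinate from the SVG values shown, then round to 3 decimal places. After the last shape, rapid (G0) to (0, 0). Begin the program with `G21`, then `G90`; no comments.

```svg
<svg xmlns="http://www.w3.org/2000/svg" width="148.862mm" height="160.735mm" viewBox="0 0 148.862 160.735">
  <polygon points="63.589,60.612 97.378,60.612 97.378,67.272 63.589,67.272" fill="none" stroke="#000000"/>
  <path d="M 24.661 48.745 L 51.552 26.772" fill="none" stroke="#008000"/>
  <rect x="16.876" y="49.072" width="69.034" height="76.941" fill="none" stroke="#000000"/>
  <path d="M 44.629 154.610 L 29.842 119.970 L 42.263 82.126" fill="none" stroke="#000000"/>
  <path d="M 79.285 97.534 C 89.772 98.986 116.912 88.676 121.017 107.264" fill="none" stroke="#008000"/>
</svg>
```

Since the viewBox matches the mm dimensions, user units are millimetres directly. The only transform is the Y-flip y_m = 160.735 − y_svg.

Shape 1 is a rectangle drawn with `<polygon>`. Its stroke #000000 means cut at S872, F875. After flipping Y the toolpath is (63.589,100.123) → (97.378,100.123) → (97.378,93.463) → (63.589,93.463) → (63.589,100.123), returning to the start.

Shape 2 is a line segment drawn with `<path>`. Its stroke #008000 means score at S457, F2062. After flipping Y the toolpath is (24.661,111.990) → (51.552,133.963).

Shape 3 is a rectangle drawn with `<rect>`. Its stroke #000000 means cut at S872, F875. After flipping Y the toolpath is (16.876,111.663) → (85.910,111.663) → (85.910,34.722) → (16.876,34.722) → (16.876,111.663), returning to the start.

Shape 4 is a open polyline drawn with `<path>`. Its stroke #000000 means cut at S872, F875. After flipping Y the toolpath is (44.629,6.125) → (29.842,40.765) → (42.263,78.609).

Shape 5 is a cubic bezier drawn with `<path>`. Its stroke #008000 means score at S457, F2062. After flipping Y the toolpath is (79.285,63.201) → (87.258,63.416) → (97.323,64.502) → (107.574,64.508) → (116.107,61.481) → (121.017,53.471).

G21
G90
G0 X63.589 Y100.123
M3 S872
G01 X97.378 Y100.123 F875
G01 X97.378 Y93.463 F875
G01 X63.589 Y93.463 F875
G01 X63.589 Y100.123 F875
M5
G0 X24.661 Y111.990
M3 S457
G01 X51.552 Y133.963 F2062
M5
G0 X16.876 Y111.663
M3 S872
G01 X85.910 Y111.663 F875
G01 X85.910 Y34.722 F875
G01 X16.876 Y34.722 F875
G01 X16.876 Y111.663 F875
M5
G0 X44.629 Y6.125
M3 S872
G01 X29.842 Y40.765 F875
G01 X42.263 Y78.609 F875
M5
G0 X79.285 Y63.201
M3 S457
G01 X87.258 Y63.416 F2062
G01 X97.323 Y64.502 F2062
G01 X107.574 Y64.508 F2062
G01 X116.107 Y61.481 F2062
G01 X121.017 Y53.471 F2062
M5
G0 X0.000 Y0.000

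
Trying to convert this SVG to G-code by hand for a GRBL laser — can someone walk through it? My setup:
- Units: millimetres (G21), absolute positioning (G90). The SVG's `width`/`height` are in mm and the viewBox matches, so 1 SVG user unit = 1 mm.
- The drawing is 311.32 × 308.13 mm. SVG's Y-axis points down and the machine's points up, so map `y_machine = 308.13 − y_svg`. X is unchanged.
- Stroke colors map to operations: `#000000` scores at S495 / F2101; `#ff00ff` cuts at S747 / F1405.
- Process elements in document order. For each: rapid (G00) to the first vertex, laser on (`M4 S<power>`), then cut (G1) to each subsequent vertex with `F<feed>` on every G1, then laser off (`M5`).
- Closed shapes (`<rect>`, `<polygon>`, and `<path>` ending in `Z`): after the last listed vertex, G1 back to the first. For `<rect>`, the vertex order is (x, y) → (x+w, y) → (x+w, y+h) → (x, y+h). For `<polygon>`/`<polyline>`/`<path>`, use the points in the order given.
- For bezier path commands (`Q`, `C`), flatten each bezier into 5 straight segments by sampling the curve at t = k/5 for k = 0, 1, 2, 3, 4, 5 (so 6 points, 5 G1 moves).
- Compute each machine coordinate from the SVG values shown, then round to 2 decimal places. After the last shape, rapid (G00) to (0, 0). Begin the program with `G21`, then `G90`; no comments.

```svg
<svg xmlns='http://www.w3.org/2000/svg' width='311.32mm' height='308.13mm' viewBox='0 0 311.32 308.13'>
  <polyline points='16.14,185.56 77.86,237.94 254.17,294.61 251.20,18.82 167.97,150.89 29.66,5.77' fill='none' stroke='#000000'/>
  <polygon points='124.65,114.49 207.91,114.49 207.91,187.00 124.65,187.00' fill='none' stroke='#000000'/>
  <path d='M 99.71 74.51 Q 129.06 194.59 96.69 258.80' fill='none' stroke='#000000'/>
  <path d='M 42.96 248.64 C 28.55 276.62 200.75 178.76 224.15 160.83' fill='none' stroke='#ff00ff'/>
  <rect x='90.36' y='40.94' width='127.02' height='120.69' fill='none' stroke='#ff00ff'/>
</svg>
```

G21
G90
G00 X16.14 Y122.57
M4 S495
G1 X77.86 Y70.19 F2101
G1 X254.17 Y13.52 F2101
G1 X251.20 Y289.31 F2101
G1 X167.97 Y157.24 F2101
G1 X29.66 Y302.36 F2101
M5
G00 X124.65 Y193.64
M4 S495
G1 X207.91 Y193.64 F2101
G1 X207.91 Y121.13 F2101
G1 X124.65 Y121.13 F2101
G1 X124.65 Y193.64 F2101
M5
G00 X99.71 Y233.62
M4 S495
G1 X108.98 Y187.82 F2101
G1 X113.31 Y146.50 F2101
G1 X112.71 Y109.64 F2101
G1 X107.17 Y77.25 F2101
G1 X96.69 Y49.33 F2101
M5
G00 X42.96 Y59.49
M4 S747
G1 X54.02 Y56.16 F1405
G1 X93.77 Y73.15 F1405
G1 X146.11 Y100.59 F1405
G1 X194.94 Y128.60 F1405
G1 X224.15 Y147.30 F1405
M5
G00 X90.36 Y267.19
M4 S747
G1 X217.38 Y267.19 F1405
G1 X217.38 Y146.50 F1405
G1 X90.36 Y146.50 F1405
G1 X90.36 Y267.19 F1405
M5
G00 X0.00 Y0.00

Since the viewBox matches the mm dimensions, user units are millimetres directly. The only transform is the Y-flip y_m = 308.13 − y_svg.

Shape 1 is a open polyline drawn with `<polyline>`. Its stroke #000000 means score at S495, F2101. After flipping Y the toolpath is (16.14,122.57) → (77.86,70.19) → (254.17,13.52) → (251.20,289.31) → (167.97,157.24) → (29.66,302.36).

Shape 2 is a rectangle drawn with `<polygon>`. Its stroke #000000 means score at S495, F2101. After flipping Y the toolpath is (124.65,193.64) → (207.91,193.64) → (207.91,121.13) → (124.65,121.13) → (124.65,193.64), returning to the start.

Shape 3 is a quadratic bezier drawn with `<path>`. Its stroke #000000 means score at S495, F2101. After flipping Y the toolpath is (99.71,233.62) → (108.98,187.82) → (113.31,146.50) → (112.71,109.64) → (107.17,77.25) → (96.69,49.33).

Shape 4 is a cubic bezier drawn with `<path>`. Its stroke #ff00ff means cut at S747, F1405. After flipping Y the toolpath is (42.96,59.49) → (54.02,56.16) → (93.77,73.15) → (146.11,100.59) → (194.94,128.60) → (224.15,147.30).

Shape 5 is a rectangle drawn with `<rect>`. Its stroke #ff00ff means cut at S747, F1405. After flipping Y the toolpath is (90.36,267.19) → (217.38,267.19) → (217.38,146.50) → (90.36,146.50) → (90.36,267.19), returning to the start.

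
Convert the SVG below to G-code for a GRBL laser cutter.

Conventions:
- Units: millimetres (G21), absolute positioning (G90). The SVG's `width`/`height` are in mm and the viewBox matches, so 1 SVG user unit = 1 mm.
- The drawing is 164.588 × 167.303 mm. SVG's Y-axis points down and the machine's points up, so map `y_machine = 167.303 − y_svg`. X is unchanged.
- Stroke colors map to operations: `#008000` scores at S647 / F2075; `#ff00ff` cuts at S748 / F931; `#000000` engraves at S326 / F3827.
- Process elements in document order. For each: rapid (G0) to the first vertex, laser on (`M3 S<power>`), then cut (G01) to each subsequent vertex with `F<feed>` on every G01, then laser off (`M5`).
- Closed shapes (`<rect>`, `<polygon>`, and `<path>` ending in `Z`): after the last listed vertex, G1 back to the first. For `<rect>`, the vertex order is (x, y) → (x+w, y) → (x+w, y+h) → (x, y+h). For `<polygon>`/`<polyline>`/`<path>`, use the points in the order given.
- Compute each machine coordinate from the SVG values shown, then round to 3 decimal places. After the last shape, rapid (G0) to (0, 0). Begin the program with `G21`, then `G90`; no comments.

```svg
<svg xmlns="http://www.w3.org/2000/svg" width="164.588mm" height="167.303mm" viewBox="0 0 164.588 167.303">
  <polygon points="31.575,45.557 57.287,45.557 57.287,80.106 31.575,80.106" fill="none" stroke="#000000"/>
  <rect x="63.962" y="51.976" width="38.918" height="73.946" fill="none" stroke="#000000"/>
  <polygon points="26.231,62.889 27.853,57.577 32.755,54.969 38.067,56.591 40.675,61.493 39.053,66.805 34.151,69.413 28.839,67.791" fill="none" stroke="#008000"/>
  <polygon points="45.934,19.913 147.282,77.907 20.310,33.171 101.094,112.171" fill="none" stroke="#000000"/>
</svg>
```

viewBox `0 0 164.588 167.303` with mm width/height → 1 unit = 1 mm. Flip: y_m = 167.303 − y_svg.

**Shape 1** — `<polygon>` rectangle, stroke `#000000` → engrave (S326, F3827). Machine vertices: (31.575,121.746) → (57.287,121.746) → (57.287,87.197) → (31.575,87.197) → (31.575,121.746). Closed: final G1 returns to the first vertex.

**Shape 2** — `<rect>` rectangle, stroke `#000000` → engrave (S326, F3827). Machine vertices: (63.962,115.327) → (102.880,115.327) → (102.880,41.381) → (63.962,41.381) → (63.962,115.327). Closed: final G1 returns to the first vertex.

**Shape 3** — `<polygon>` regular polygon, stroke `#008000` → score (S647, F2075). Machine vertices: (26.231,104.414) → (27.853,109.726) → (32.755,112.334) → (38.067,110.712) → (40.675,105.810) → (39.053,100.498) → (34.151,97.890) → (28.839,99.512) → (26.231,104.414). Closed: final G1 returns to the first vertex.

**Shape 4** — `<polygon>` closed polygon, stroke `#000000` → engrave (S326, F3827). Machine vertices: (45.934,147.390) → (147.282,89.396) → (20.310,134.132) → (101.094,55.132) → (45.934,147.390). Closed: final G1 returns to the first vertex.

G21
G90
G0 X31.575 Y121.746
M3 S326
G01 X57.287 Y121.746 F3827
G01 X57.287 Y87.197 F3827
G01 X31.575 Y87.197 F3827
G01 X31.575 Y121.746 F3827
M5
G0 X63.962 Y115.327
M3 S326
G01 X102.880 Y115.327 F3827
G01 X102.880 Y41.381 F3827
G01 X63.962 Y41.381 F3827
G01 X63.962 Y115.327 F3827
M5
G0 X26.231 Y104.414
M3 S647
G01 X27.853 Y109.726 F2075
G01 X32.755 Y112.334 F2075
G01 X38.067 Y110.712 F2075
G01 X40.675 Y105.810 F2075
G01 X39.053 Y100.498 F2075
G01 X34.151 Y97.890 F2075
G01 X28.839 Y99.512 F2075
G01 X26.231 Y104.414 F2075
M5
G0 X45.934 Y147.390
M3 S326
G01 X147.282 Y89.396 F3827
G01 X20.310 Y134.132 F3827
G01 X101.094 Y55.132 F3827
G01 X45.934 Y147.390 F3827
M5
G0 X0.000 Y0.000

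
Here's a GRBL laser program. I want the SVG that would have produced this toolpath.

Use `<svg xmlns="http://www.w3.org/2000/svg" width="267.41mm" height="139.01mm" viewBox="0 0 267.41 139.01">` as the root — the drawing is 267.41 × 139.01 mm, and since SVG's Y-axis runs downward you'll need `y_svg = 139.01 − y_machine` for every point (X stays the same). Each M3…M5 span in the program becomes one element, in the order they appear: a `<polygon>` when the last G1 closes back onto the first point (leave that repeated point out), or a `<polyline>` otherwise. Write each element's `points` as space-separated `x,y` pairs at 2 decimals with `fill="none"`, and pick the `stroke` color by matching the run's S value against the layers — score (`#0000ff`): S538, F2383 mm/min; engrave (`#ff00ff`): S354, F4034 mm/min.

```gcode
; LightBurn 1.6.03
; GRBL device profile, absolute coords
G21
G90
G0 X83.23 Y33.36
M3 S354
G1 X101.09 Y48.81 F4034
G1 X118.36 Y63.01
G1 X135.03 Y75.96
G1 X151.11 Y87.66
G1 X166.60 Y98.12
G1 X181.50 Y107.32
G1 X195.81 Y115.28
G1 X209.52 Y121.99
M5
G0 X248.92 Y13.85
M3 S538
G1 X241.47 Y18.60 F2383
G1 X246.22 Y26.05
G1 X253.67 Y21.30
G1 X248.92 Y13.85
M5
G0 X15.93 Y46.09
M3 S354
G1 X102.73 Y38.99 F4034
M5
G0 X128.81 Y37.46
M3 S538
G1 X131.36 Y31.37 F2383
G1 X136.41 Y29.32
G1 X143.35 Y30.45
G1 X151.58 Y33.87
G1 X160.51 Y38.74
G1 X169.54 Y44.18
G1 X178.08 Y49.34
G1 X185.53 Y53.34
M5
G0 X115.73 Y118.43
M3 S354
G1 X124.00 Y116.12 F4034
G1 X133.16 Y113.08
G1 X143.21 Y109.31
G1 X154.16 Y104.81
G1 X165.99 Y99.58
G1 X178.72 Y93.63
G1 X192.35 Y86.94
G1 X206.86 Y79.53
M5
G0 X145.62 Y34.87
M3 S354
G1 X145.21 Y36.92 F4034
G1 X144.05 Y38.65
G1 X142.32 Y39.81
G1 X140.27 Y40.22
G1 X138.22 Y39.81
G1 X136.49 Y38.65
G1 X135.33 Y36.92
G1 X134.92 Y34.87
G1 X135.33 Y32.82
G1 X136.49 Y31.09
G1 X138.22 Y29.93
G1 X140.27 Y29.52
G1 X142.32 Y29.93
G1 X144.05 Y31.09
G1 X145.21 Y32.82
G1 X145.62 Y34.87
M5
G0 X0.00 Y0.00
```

<svg xmlns="http://www.w3.org/2000/svg" width="267.41mm" height="139.01mm" viewBox="0 0 267.41 139.01">
  <polyline points="83.23,105.65 101.09,90.20 118.36,76.00 135.03,63.05 151.11,51.35 166.60,40.89 181.50,31.69 195.81,23.73 209.52,17.02" fill="none" stroke="#ff00ff"/>
  <polygon points="248.92,125.16 241.47,120.41 246.22,112.96 253.67,117.71" fill="none" stroke="#0000ff"/>
  <polyline points="15.93,92.92 102.73,100.02" fill="none" stroke="#ff00ff"/>
  <polyline points="128.81,101.55 131.36,107.64 136.41,109.69 143.35,108.56 151.58,105.14 160.51,100.27 169.54,94.83 178.08,89.67 185.53,85.67" fill="none" stroke="#0000ff"/>
  <polyline points="115.73,20.58 124.00,22.89 133.16,25.93 143.21,29.70 154.16,34.20 165.99,39.43 178.72,45.38 192.35,52.07 206.86,59.48" fill="none" stroke="#ff00ff"/>
  <polygon points="145.62,104.14 145.21,102.09 144.05,100.36 142.32,99.20 140.27,98.79 138.22,99.20 136.49,100.36 135.33,102.09 134.92,104.14 135.33,106.19 136.49,107.92 138.22,109.08 140.27,109.49 142.32,109.08 144.05,107.92 145.21,106.19" fill="none" stroke="#ff00ff"/>
</svg>

Machine Y-up, SVG Y-down with viewBox height 139.01, so y_svg = 139.01 − y_machine; X carries over.

Run 1: power S354 maps to stroke `#ff00ff` (engrave). The run is open, so emit a `<polyline>` with points (Y-flipped): 83.23,105.65 101.09,90.20 118.36,76.00 135.03,63.05 151.11,51.35 166.60,40.89 181.50,31.69 195.81,23.73 209.52,17.02.

Run 2: S538 ⇒ score layer `#0000ff`. The run returns to its start, so emit a `<polygon>` with points (Y-flipped): 248.92,125.16 241.47,120.41 246.22,112.96 253.67,117.71.

Run 3: power S354 maps to stroke `#ff00ff` (engrave). The run is open, so emit a `<polyline>` with points (Y-flipped): 15.93,92.92 102.73,100.02.

Run 4: the run's S538 means `#0000ff` (score). The run is open, so emit a `<polyline>` with points (Y-flipped): 128.81,101.55 131.36,107.64 136.41,109.69 143.35,108.56 151.58,105.14 160.51,100.27 169.54,94.83 178.08,89.67 185.53,85.67.

Run 5: the run's S354 means `#ff00ff` (engrave). The run is open, so emit a `<polyline>` with points (Y-flipped): 115.73,20.58 124.00,22.89 133.16,25.93 143.21,29.70 154.16,34.20 165.99,39.43 178.72,45.38 192.35,52.07 206.86,59.48.

Run 6: S354 ⇒ engrave layer `#ff00ff`. The run returns to its start, so emit a `<polygon>` with points (Y-flipped): 145.62,104.14 145.21,102.09 144.05,100.36 142.32,99.20 140.27,98.79 138.22,99.20 136.49,100.36 135.33,102.09 134.92,104.14 135.33,106.19 136.49,107.92 138.22,109.08 140.27,109.49 142.32,109.08 144.05,107.92 145.21,106.19.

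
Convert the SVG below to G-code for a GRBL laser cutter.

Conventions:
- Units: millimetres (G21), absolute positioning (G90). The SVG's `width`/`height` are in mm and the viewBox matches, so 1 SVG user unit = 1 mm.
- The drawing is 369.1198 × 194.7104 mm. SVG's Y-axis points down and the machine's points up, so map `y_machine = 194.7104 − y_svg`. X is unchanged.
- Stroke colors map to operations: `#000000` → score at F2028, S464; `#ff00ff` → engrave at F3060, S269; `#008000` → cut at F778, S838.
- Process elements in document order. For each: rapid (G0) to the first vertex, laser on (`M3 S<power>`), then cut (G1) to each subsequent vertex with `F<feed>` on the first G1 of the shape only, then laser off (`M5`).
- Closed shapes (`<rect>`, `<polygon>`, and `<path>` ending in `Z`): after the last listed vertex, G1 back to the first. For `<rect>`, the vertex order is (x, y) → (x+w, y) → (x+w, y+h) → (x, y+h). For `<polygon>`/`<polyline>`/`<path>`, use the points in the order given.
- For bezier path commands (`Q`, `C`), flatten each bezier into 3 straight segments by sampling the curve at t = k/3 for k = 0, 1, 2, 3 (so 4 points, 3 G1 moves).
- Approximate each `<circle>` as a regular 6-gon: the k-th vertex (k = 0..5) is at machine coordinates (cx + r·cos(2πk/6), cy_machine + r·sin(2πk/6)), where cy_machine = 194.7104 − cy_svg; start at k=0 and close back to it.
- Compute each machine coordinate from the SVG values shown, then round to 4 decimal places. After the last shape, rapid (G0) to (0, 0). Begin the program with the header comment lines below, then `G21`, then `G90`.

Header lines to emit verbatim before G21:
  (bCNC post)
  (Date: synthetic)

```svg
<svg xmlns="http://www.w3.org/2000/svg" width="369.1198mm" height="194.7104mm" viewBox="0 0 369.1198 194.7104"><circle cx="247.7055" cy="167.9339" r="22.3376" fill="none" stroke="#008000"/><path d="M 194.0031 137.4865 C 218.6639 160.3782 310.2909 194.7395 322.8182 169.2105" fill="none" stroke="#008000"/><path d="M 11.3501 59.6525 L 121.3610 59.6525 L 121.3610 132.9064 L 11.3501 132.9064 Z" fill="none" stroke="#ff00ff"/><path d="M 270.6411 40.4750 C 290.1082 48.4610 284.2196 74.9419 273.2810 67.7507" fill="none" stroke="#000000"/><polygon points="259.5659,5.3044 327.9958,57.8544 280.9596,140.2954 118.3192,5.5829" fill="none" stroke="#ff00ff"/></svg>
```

(bCNC post)
(Date: synthetic)
G21
G90
G0 X270.0431 Y26.7765
M3 S838
G1 X258.8743 Y46.1214 F778
G1 X236.5367 Y46.1214
G1 X225.3679 Y26.7765
G1 X236.5367 Y7.4316
G1 X258.8743 Y7.4316
G1 X270.0431 Y26.7765
M5
G0 X194.0031 Y57.2239
M3 S838
G1 X235.5761 Y33.1520 F778
G1 X289.3342 Y17.2914
G1 X322.8182 Y25.4999
M5
G0 X11.3501 Y135.0579
M3 S269
G1 X121.3610 Y135.0579 F3060
G1 X121.3610 Y61.8040
G1 X11.3501 Y61.8040
G1 X11.3501 Y135.0579
M5
G0 X270.6411 Y154.2354
M3 S464
G1 X282.4084 Y142.0165 F2028
G1 X281.7842 Y129.0604
G1 X273.2810 Y126.9597
M5
G0 X259.5659 Y189.4060
M3 S269
G1 X327.9958 Y136.8560 F3060
G1 X280.9596 Y54.4150
G1 X118.3192 Y189.1275
G1 X259.5659 Y189.4060
M5
G0 X0.0000 Y0.0000

Since the viewBox matches the mm dimensions, user units are millimetres directly. The only transform is the Y-flip y_m = 194.7104 − y_svg.

Shape 1 is a circle drawn with `<circle>`. Its stroke #008000 means cut at S838, F778. After flipping Y the toolpath is (270.0431,26.7765) → (258.8743,46.1214) → (236.5367,46.1214) → (225.3679,26.7765) → (236.5367,7.4316) → (258.8743,7.4316) → (270.0431,26.7765), returning to the start.

Shape 2 is a cubic bezier drawn with `<path>`. Its stroke #008000 means cut at S838, F778. After flipping Y the toolpath is (194.0031,57.2239) → (235.5761,33.1520) → (289.3342,17.2914) → (322.8182,25.4999).

Shape 3 is a rectangle drawn with `<path>`. Its stroke #ff00ff means engrave at S269, F3060. After flipping Y the toolpath is (11.3501,135.0579) → (121.3610,135.0579) → (121.3610,61.8040) → (11.3501,61.8040) → (11.3501,135.0579), returning to the start.

Shape 4 is a cubic bezier drawn with `<path>`. Its stroke #000000 means score at S464, F2028. After flipping Y the toolpath is (270.6411,154.2354) → (282.4084,142.0165) → (281.7842,129.0604) → (273.2810,126.9597).

Shape 5 is a closed polygon drawn with `<polygon>`. Its stroke #ff00ff means engrave at S269, F3060. After flipping Y the toolpath is (259.5659,189.4060) → (327.9958,136.8560) → (280.9596,54.4150) → (118.3192,189.1275) → (259.5659,189.4060), returning to the start.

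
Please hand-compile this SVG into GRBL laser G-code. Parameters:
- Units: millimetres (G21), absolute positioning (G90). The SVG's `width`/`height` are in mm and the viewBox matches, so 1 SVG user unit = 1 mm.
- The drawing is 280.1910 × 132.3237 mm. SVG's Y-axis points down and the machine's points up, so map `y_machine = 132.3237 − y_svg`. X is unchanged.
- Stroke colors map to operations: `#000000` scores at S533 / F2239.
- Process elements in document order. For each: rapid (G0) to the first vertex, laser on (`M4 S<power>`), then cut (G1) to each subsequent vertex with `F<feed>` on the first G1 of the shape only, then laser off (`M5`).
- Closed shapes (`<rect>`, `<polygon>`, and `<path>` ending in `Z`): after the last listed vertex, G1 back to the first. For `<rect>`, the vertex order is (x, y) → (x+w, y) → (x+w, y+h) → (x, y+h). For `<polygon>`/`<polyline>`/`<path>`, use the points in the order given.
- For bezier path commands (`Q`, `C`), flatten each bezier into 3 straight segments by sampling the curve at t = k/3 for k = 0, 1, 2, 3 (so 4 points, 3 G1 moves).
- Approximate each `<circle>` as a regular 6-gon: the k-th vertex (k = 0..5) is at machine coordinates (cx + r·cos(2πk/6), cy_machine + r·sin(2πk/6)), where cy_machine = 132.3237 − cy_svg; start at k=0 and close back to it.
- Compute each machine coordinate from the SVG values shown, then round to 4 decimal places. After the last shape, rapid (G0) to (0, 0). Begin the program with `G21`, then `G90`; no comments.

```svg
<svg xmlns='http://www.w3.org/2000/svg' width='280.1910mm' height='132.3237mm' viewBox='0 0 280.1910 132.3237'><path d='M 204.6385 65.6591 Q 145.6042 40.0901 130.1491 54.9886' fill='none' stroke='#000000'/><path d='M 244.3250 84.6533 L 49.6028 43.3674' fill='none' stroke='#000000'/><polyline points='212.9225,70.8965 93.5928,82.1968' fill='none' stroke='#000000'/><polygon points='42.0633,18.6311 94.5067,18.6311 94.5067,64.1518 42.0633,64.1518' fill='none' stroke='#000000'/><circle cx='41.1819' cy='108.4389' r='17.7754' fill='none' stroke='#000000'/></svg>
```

1 u = 1 mm; y_m = 132.3237 − y.

[1] `<path>` quadratic bezier, #000000→score S533 F2239: (204.6385,66.6646) → (170.1244,79.2142) → (145.2946,82.7710) → (130.1491,77.3351)

[2] `<path>` line segment, #000000→score S533 F2239: (244.3250,47.6704) → (49.6028,88.9563)

[3] `<polyline>` line segment, #000000→score S533 F2239: (212.9225,61.4272) → (93.5928,50.1269)

[4] `<polygon>` rectangle, #000000→score S533 F2239: (42.0633,113.6926) → (94.5067,113.6926) → (94.5067,68.1719) → (42.0633,68.1719) → (42.0633,113.6926) (closed)

[5] `<circle>` circle, #000000→score S533 F2239: (58.9573,23.8848) → (50.0696,39.2787) → (32.2942,39.2787) → (23.4065,23.8848) → (32.2942,8.4909) → (50.0696,8.4909) → (58.9573,23.8848) (closed)

G21
G90
G0 X204.6385 Y66.6646
M4 S533
G1 X170.1244 Y79.2142 F2239
G1 X145.2946 Y82.7710
G1 X130.1491 Y77.3351
M5
G0 X244.3250 Y47.6704
M4 S533
G1 X49.6028 Y88.9563 F2239
M5
G0 X212.9225 Y61.4272
M4 S533
G1 X93.5928 Y50.1269 F2239
M5
G0 X42.0633 Y113.6926
M4 S533
G1 X94.5067 Y113.6926 F2239
G1 X94.5067 Y68.1719
G1 X42.0633 Y68.1719
G1 X42.0633 Y113.6926
M5
G0 X58.9573 Y23.8848
M4 S533
G1 X50.0696 Y39.2787 F2239
G1 X32.2942 Y39.2787
G1 X23.4065 Y23.8848
G1 X32.2942 Y8.4909
G1 X50.0696 Y8.4909
G1 X58.9573 Y23.8848
M5
G0 X0.0000 Y0.0000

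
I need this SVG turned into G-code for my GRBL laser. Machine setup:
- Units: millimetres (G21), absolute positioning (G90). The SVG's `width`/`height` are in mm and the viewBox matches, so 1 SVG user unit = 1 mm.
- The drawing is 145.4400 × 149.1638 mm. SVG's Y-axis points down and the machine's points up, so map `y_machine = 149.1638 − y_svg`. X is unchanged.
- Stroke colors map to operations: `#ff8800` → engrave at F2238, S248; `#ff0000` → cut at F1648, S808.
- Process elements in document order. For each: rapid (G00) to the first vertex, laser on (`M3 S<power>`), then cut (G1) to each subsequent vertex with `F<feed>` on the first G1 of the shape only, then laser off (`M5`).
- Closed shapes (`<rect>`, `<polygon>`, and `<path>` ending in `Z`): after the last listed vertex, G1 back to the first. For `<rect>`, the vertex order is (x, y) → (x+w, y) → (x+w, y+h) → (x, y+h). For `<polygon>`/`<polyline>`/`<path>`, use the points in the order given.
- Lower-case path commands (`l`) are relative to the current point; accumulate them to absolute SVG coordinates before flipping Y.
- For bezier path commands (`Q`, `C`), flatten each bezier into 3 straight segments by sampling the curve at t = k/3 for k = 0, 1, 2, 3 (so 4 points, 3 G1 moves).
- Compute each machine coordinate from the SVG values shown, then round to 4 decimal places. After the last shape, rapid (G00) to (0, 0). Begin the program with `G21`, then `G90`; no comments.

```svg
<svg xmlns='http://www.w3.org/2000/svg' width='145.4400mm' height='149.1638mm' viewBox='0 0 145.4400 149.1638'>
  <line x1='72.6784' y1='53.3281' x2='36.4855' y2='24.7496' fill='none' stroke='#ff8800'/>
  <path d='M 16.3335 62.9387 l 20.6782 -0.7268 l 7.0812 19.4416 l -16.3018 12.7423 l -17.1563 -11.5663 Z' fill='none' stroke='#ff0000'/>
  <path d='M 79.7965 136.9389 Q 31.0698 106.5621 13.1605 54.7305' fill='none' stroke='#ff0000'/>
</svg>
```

viewBox `0 0 145.4400 149.1638` with mm width/height → 1 unit = 1 mm. Flip: y_m = 149.1638 − y_svg.

**Shape 1** — `<line>` line segment, stroke `#ff8800` → engrave (S248, F2238). Machine vertices: (72.6784,95.8357) → (36.4855,124.4142). Open path.

**Shape 2** — `<path>` regular polygon, stroke `#ff0000` → cut (S808, F1648). Machine vertices: (16.3335,86.2251) → (37.0117,86.9519) → (44.0929,67.5103) → (27.7911,54.7680) → (10.6348,66.3343) → (16.3335,86.2251). Closed: final G1 returns to the first vertex.

**Shape 3** — `<path>` quadratic bezier, stroke `#ff0000` → cut (S808, F1648). Control points (SVG): P0=(79.7965,136.9389), P1=(31.0698,106.5621), P2=(13.1605,54.7305); sampled at t=k/3. Machine vertices: (79.7965,12.2249) → (50.7362,34.8600) → (28.5242,62.2628) → (13.1605,94.4333). Open path.

G21
G90
G00 X72.6784 Y95.8357
M3 S248
G1 X36.4855 Y124.4142 F2238
M5
G00 X16.3335 Y86.2251
M3 S808
G1 X37.0117 Y86.9519 F1648
G1 X44.0929 Y67.5103
G1 X27.7911 Y54.7680
G1 X10.6348 Y66.3343
G1 X16.3335 Y86.2251
M5
G00 X79.7965 Y12.2249
M3 S808
G1 X50.7362 Y34.8600 F1648
G1 X28.5242 Y62.2628
G1 X13.1605 Y94.4333
M5
G00 X0.0000 Y0.0000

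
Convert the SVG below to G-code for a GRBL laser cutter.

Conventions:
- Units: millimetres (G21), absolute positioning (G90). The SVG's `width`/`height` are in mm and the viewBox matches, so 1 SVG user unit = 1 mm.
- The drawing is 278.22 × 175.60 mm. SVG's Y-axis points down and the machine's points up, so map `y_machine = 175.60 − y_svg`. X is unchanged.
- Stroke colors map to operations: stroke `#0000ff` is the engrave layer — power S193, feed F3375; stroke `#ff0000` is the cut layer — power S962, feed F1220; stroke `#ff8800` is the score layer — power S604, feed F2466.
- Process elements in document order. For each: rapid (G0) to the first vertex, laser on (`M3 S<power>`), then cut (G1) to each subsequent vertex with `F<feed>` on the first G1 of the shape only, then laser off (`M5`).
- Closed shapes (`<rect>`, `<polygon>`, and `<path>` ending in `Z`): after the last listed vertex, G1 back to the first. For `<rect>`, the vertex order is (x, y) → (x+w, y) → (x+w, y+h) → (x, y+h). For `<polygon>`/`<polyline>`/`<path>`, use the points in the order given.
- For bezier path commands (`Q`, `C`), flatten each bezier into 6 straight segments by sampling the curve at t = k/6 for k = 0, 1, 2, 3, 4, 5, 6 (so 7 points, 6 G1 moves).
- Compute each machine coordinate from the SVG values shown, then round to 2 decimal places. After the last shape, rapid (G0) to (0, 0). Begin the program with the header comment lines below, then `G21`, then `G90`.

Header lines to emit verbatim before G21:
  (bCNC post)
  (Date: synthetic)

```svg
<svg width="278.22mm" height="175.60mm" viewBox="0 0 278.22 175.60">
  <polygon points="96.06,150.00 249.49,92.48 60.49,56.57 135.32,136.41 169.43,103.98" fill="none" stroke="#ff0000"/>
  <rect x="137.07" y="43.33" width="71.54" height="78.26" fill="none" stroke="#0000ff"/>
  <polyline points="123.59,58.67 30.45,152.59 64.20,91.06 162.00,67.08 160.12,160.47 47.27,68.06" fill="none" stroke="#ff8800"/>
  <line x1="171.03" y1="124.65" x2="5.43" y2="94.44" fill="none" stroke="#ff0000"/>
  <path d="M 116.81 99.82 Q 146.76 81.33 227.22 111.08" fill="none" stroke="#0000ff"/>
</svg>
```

Since the viewBox matches the mm dimensions, user units are millimetres directly. The only transform is the Y-flip y_m = 175.60 − y_svg.

Shape 1 is a closed polygon drawn with `<polygon>`. Its stroke #ff0000 means cut at S962, F1220. After flipping Y the toolpath is (96.06,25.60) → (249.49,83.12) → (60.49,119.03) → (135.32,39.19) → (169.43,71.62) → (96.06,25.60), returning to the start.

Shape 2 is a rectangle drawn with `<rect>`. Its stroke #0000ff means engrave at S193, F3375. After flipping Y the toolpath is (137.07,132.27) → (208.61,132.27) → (208.61,54.01) → (137.07,54.01) → (137.07,132.27), returning to the start.

Shape 3 is a open polyline drawn with `<polyline>`. Its stroke #ff8800 means score at S604, F2466. After flipping Y the toolpath is (123.59,116.93) → (30.45,23.01) → (64.20,84.54) → (162.00,108.52) → (160.12,15.13) → (47.27,107.54).

Shape 4 is a line segment drawn with `<line>`. Its stroke #ff0000 means cut at S962, F1220. After flipping Y the toolpath is (171.03,50.95) → (5.43,81.16).

Shape 5 is a quadratic bezier drawn with `<path>`. Its stroke #0000ff means engrave at S193, F3375. After flipping Y the toolpath is (116.81,75.78) → (128.20,80.60) → (142.39,82.75) → (159.39,82.21) → (179.19,78.99) → (201.80,73.10) → (227.22,64.52).

(bCNC post)
(Date: synthetic)
G21
G90
G0 X96.06 Y25.60
M3 S962
G1 X249.49 Y83.12 F1220
G1 X60.49 Y119.03
G1 X135.32 Y39.19
G1 X169.43 Y71.62
G1 X96.06 Y25.60
M5
G0 X137.07 Y132.27
M3 S193
G1 X208.61 Y132.27 F3375
G1 X208.61 Y54.01
G1 X137.07 Y54.01
G1 X137.07 Y132.27
M5
G0 X123.59 Y116.93
M3 S604
G1 X30.45 Y23.01 F2466
G1 X64.20 Y84.54
G1 X162.00 Y108.52
G1 X160.12 Y15.13
G1 X47.27 Y107.54
M5
G0 X171.03 Y50.95
M3 S962
G1 X5.43 Y81.16 F1220
M5
G0 X116.81 Y75.78
M3 S193
G1 X128.20 Y80.60 F3375
G1 X142.39 Y82.75
G1 X159.39 Y82.21
G1 X179.19 Y78.99
G1 X201.80 Y73.10
G1 X227.22 Y64.52
M5
G0 X0.00 Y0.00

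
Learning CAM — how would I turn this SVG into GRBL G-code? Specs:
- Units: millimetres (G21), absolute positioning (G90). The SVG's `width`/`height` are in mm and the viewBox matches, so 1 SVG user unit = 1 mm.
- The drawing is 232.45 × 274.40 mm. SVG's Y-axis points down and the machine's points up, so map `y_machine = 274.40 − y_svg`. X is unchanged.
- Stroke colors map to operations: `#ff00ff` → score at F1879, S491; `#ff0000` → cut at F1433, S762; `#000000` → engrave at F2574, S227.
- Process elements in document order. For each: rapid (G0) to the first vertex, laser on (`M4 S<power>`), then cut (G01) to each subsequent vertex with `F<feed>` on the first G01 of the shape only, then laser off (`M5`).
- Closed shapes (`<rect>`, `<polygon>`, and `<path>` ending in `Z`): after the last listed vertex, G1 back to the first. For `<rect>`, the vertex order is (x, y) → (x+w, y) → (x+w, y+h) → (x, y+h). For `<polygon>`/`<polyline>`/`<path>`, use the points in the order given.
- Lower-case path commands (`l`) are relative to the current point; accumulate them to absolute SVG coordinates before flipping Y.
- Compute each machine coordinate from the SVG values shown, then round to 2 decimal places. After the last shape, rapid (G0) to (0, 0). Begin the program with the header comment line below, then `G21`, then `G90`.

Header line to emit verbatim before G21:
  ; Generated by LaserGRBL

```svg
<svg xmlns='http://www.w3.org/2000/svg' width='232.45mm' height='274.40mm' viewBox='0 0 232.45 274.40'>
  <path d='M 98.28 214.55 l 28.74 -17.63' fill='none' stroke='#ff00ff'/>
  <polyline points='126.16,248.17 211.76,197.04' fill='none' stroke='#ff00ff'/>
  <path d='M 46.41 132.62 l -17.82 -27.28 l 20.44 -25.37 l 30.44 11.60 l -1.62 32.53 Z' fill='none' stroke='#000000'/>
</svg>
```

1 u = 1 mm; y_m = 274.40 − y.

[1] `<path>` line segment, #ff00ff→score S491 F1879: (98.28,59.85) → (127.02,77.48)

[2] `<polyline>` line segment, #ff00ff→score S491 F1879: (126.16,26.23) → (211.76,77.36)

[3] `<path>` regular polygon, #000000→engrave S227 F2574: (46.41,141.78) → (28.59,169.06) → (49.03,194.43) → (79.47,182.83) → (77.85,150.30) → (46.41,141.78) (closed)

; Generated by LaserGRBL
G21
G90
G0 X98.28 Y59.85
M4 S491
G01 X127.02 Y77.48 F1879
M5
G0 X126.16 Y26.23
M4 S491
G01 X211.76 Y77.36 F1879
M5
G0 X46.41 Y141.78
M4 S227
G01 X28.59 Y169.06 F2574
G01 X49.03 Y194.43
G01 X79.47 Y182.83
G01 X77.85 Y150.30
G01 X46.41 Y141.78
M5
G0 X0.00 Y0.00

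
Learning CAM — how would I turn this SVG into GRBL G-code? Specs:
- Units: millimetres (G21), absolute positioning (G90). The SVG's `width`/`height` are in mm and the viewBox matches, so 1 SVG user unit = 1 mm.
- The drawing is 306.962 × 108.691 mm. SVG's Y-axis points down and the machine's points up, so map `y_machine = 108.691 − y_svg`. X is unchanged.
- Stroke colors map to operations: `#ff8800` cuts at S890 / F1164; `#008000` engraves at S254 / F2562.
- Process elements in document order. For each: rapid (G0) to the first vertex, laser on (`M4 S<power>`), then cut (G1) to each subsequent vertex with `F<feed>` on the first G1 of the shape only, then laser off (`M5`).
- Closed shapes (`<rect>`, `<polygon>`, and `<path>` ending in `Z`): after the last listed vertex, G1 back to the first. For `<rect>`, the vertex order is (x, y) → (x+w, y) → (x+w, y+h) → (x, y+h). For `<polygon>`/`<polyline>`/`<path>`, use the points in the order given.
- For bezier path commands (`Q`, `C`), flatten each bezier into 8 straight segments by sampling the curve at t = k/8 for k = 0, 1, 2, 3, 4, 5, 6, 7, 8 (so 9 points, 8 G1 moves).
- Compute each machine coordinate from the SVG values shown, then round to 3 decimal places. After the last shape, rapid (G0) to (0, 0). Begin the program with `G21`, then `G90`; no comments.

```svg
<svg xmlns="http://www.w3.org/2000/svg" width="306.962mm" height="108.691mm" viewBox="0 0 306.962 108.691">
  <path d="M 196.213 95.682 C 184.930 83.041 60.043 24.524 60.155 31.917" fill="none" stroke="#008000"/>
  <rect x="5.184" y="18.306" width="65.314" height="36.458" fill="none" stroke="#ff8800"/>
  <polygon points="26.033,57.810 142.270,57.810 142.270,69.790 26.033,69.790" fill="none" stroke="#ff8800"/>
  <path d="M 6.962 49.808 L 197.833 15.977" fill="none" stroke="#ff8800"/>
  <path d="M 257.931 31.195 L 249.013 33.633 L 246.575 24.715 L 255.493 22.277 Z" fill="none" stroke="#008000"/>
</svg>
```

G21
G90
G0 X196.213 Y13.009
M4 S254
G1 X187.123 Y19.681 F2562
G1 X170.178 Y29.345
G1 X148.176 Y40.689
G1 X123.911 Y52.404
G1 X100.180 Y63.180
G1 X79.780 Y71.707
G1 X65.506 Y76.675
G1 X60.155 Y76.774
M5
G0 X5.184 Y90.385
M4 S890
G1 X70.498 Y90.385 F1164
G1 X70.498 Y53.927
G1 X5.184 Y53.927
G1 X5.184 Y90.385
M5
G0 X26.033 Y50.881
M4 S890
G1 X142.270 Y50.881 F1164
G1 X142.270 Y38.901
G1 X26.033 Y38.901
G1 X26.033 Y50.881
M5
G0 X6.962 Y58.883
M4 S890
G1 X197.833 Y92.714 F1164
M5
G0 X257.931 Y77.496
M4 S254
G1 X249.013 Y75.058 F2562
G1 X246.575 Y83.976
G1 X255.493 Y86.414
G1 X257.931 Y77.496
M5
G0 X0.000 Y0.000

Since the viewBox matches the mm dimensions, user units are millimetres directly. The only transform is the Y-flip y_m = 108.691 − y_svg.

Shape 1 is a cubic bezier drawn with `<path>`. Its stroke #008000 means engrave at S254, F2562. After flipping Y the toolpath is (196.213,13.009) → (187.123,19.681) → (170.178,29.345) → (148.176,40.689) → (123.911,52.404) → (100.180,63.180) → (79.780,71.707) → (65.506,76.675) → (60.155,76.774).

Shape 2 is a rectangle drawn with `<rect>`. Its stroke #ff8800 means cut at S890, F1164. After flipping Y the toolpath is (5.184,90.385) → (70.498,90.385) → (70.498,53.927) → (5.184,53.927) → (5.184,90.385), returning to the start.

Shape 3 is a rectangle drawn with `<polygon>`. Its stroke #ff8800 means cut at S890, F1164. After flipping Y the toolpath is (26.033,50.881) → (142.270,50.881) → (142.270,38.901) → (26.033,38.901) → (26.033,50.881), returning to the start.

Shape 4 is a line segment drawn with `<path>`. Its stroke #ff8800 means cut at S890, F1164. After flipping Y the toolpath is (6.962,58.883) → (197.833,92.714).

Shape 5 is a regular polygon drawn with `<path>`. Its stroke #008000 means engrave at S254, F2562. After flipping Y the toolpath is (257.931,77.496) → (249.013,75.058) → (246.575,83.976) → (255.493,86.414) → (257.931,77.496), returning to the start.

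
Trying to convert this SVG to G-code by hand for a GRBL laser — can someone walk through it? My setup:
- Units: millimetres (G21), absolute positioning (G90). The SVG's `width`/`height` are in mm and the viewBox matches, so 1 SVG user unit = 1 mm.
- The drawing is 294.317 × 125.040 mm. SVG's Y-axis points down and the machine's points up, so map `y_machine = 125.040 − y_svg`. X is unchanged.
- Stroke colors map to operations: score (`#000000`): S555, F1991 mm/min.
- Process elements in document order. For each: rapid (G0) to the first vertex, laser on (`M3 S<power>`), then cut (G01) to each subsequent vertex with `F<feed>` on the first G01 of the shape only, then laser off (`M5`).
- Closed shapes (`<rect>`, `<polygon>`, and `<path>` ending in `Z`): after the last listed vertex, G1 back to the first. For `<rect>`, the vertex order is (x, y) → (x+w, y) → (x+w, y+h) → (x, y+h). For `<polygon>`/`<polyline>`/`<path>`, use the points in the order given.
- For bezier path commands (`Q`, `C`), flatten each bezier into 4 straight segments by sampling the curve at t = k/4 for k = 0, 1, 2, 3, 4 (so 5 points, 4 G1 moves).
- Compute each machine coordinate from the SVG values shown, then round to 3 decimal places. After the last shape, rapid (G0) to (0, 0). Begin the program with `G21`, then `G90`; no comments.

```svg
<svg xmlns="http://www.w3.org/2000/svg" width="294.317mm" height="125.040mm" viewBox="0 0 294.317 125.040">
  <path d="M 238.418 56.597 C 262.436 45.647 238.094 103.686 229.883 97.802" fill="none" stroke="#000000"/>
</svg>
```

viewBox `0 0 294.317 125.040` with mm width/height → 1 unit = 1 mm. Flip: y_m = 125.040 − y_svg.

**Shape 1** — `<path>` cubic bezier, stroke `#000000` → score (S555, F1991). Control points (SVG): P0=(238.418,56.597), P1=(262.436,45.647), P2=(238.094,103.686), P3=(229.883,97.802); sampled at t=k/4. Machine vertices: (238.418,68.443) → (248.372,65.797) → (246.236,49.740) → (238.058,32.734) → (229.883,27.238). Open path.

G21
G90
G0 X238.418 Y68.443
M3 S555
G01 X248.372 Y65.797 F1991
G01 X246.236 Y49.740
G01 X238.058 Y32.734
G01 X229.883 Y27.238
M5
G0 X0.000 Y0.000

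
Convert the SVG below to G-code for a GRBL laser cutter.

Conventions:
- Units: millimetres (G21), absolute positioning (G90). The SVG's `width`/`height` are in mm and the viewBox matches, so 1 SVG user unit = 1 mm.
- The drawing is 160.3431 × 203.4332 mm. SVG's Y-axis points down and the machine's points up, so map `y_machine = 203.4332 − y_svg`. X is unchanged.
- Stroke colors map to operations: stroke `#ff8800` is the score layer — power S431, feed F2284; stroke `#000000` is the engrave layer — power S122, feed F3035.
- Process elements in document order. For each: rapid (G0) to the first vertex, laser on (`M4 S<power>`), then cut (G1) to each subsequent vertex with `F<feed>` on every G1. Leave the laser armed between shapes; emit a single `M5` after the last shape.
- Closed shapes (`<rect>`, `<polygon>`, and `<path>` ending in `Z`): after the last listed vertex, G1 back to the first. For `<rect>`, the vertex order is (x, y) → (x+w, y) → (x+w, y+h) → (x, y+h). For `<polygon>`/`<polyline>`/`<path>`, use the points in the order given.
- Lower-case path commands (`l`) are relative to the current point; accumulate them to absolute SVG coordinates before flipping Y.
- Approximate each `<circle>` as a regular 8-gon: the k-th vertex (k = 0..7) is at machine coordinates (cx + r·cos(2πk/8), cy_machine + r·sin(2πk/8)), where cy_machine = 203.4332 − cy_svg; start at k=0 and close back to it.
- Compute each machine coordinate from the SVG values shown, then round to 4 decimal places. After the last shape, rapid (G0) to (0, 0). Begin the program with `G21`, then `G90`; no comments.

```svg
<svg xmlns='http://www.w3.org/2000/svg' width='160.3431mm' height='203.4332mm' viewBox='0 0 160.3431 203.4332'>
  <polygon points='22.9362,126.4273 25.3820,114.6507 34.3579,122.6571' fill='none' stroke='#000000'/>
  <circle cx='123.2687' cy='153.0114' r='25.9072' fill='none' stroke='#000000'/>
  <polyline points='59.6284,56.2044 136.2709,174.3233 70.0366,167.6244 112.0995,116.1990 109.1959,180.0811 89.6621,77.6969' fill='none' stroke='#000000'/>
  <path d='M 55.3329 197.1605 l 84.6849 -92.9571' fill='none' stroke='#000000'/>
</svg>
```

G21
G90
G0 X22.9362 Y77.0059
M4 S122
G1 X25.3820 Y88.7825 F3035
G1 X34.3579 Y80.7761 F3035
G1 X22.9362 Y77.0059 F3035
G0 X149.1759 Y50.4218
M4 S122
G1 X141.5879 Y68.7410 F3035
G1 X123.2687 Y76.3290 F3035
G1 X104.9495 Y68.7410 F3035
G1 X97.3615 Y50.4218 F3035
G1 X104.9495 Y32.1026 F3035
G1 X123.2687 Y24.5146 F3035
G1 X141.5879 Y32.1026 F3035
G1 X149.1759 Y50.4218 F3035
G0 X59.6284 Y147.2288
M4 S122
G1 X136.2709 Y29.1099 F3035
G1 X70.0366 Y35.8088 F3035
G1 X112.0995 Y87.2342 F3035
G1 X109.1959 Y23.3521 F3035
G1 X89.6621 Y125.7363 F3035
G0 X55.3329 Y6.2727
M4 S122
G1 X140.0178 Y99.2298 F3035
M5
G0 X0.0000 Y0.0000

viewBox `0 0 160.3431 203.4332` with mm width/height → 1 unit = 1 mm. Flip: y_m = 203.4332 − y_svg.

**Shape 1** — `<polygon>` regular polygon, stroke `#000000` → engrave (S122, F3035). Machine vertices: (22.9362,77.0059) → (25.3820,88.7825) → (34.3579,80.7761) → (22.9362,77.0059). Closed: final G1 returns to the first vertex.

**Shape 2** — `<circle>` circle, stroke `#000000` → engrave (S122, F3035). Machine vertices: (149.1759,50.4218) → (141.5879,68.7410) → (123.2687,76.3290) → (104.9495,68.7410) → (97.3615,50.4218) → (104.9495,32.1026) → (123.2687,24.5146) → (141.5879,32.1026) → (149.1759,50.4218). Closed: final G1 returns to the first vertex.

**Shape 3** — `<polyline>` open polyline, stroke `#000000` → engrave (S122, F3035). Machine vertices: (59.6284,147.2288) → (136.2709,29.1099) → (70.0366,35.8088) → (112.0995,87.2342) → (109.1959,23.3521) → (89.6621,125.7363). Open path.

**Shape 4** — `<path>` line segment, stroke `#000000` → engrave (S122, F3035). Machine vertices: (55.3329,6.2727) → (140.0178,99.2298). Open path.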